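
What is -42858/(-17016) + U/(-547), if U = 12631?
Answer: -31914295/1551292 ≈ -20.573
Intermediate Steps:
-42858/(-17016) + U/(-547) = -42858/(-17016) + 12631/(-547) = -42858*(-1/17016) + 12631*(-1/547) = 7143/2836 - 12631/547 = -31914295/1551292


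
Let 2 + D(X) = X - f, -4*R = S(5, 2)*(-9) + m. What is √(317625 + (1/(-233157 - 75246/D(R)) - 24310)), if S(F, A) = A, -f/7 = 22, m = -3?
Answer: √6334513615969056187662/146956737 ≈ 541.59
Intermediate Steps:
f = -154 (f = -7*22 = -154)
R = 21/4 (R = -(2*(-9) - 3)/4 = -(-18 - 3)/4 = -¼*(-21) = 21/4 ≈ 5.2500)
D(X) = 152 + X (D(X) = -2 + (X - 1*(-154)) = -2 + (X + 154) = -2 + (154 + X) = 152 + X)
√(317625 + (1/(-233157 - 75246/D(R)) - 24310)) = √(317625 + (1/(-233157 - 75246/(152 + 21/4)) - 24310)) = √(317625 + (1/(-233157 - 75246/629/4) - 24310)) = √(317625 + (1/(-233157 - 75246*4/629) - 24310)) = √(317625 + (1/(-233157 - 300984/629) - 24310)) = √(317625 + (1/(-146956737/629) - 24310)) = √(317625 + (-629/146956737 - 24310)) = √(317625 - 3572518277099/146956737) = √(43104615312526/146956737) = √6334513615969056187662/146956737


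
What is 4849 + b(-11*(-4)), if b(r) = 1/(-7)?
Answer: 33942/7 ≈ 4848.9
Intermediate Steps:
b(r) = -1/7
4849 + b(-11*(-4)) = 4849 - 1/7 = 33942/7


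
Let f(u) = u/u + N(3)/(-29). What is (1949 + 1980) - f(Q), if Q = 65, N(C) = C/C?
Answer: 113913/29 ≈ 3928.0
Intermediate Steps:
N(C) = 1
f(u) = 28/29 (f(u) = u/u + 1/(-29) = 1 + 1*(-1/29) = 1 - 1/29 = 28/29)
(1949 + 1980) - f(Q) = (1949 + 1980) - 1*28/29 = 3929 - 28/29 = 113913/29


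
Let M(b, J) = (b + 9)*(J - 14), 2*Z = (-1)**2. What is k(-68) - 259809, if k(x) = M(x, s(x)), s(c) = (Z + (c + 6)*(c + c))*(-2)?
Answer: 736052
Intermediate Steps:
Z = 1/2 (Z = (1/2)*(-1)**2 = (1/2)*1 = 1/2 ≈ 0.50000)
s(c) = -1 - 4*c*(6 + c) (s(c) = (1/2 + (c + 6)*(c + c))*(-2) = (1/2 + (6 + c)*(2*c))*(-2) = (1/2 + 2*c*(6 + c))*(-2) = -1 - 4*c*(6 + c))
M(b, J) = (-14 + J)*(9 + b) (M(b, J) = (9 + b)*(-14 + J) = (-14 + J)*(9 + b))
k(x) = -135 - 230*x - 36*x**2 + x*(-1 - 24*x - 4*x**2) (k(x) = -126 - 14*x + 9*(-1 - 24*x - 4*x**2) + (-1 - 24*x - 4*x**2)*x = -126 - 14*x + (-9 - 216*x - 36*x**2) + x*(-1 - 24*x - 4*x**2) = -135 - 230*x - 36*x**2 + x*(-1 - 24*x - 4*x**2))
k(-68) - 259809 = (-135 - 231*(-68) - 60*(-68)**2 - 4*(-68)**3) - 259809 = (-135 + 15708 - 60*4624 - 4*(-314432)) - 259809 = (-135 + 15708 - 277440 + 1257728) - 259809 = 995861 - 259809 = 736052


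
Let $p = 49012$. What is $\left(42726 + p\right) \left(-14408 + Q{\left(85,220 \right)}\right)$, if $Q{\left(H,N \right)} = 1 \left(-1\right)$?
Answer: $-1321852842$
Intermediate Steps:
$Q{\left(H,N \right)} = -1$
$\left(42726 + p\right) \left(-14408 + Q{\left(85,220 \right)}\right) = \left(42726 + 49012\right) \left(-14408 - 1\right) = 91738 \left(-14409\right) = -1321852842$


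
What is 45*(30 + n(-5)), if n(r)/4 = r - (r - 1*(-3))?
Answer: 810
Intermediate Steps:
n(r) = -12 (n(r) = 4*(r - (r - 1*(-3))) = 4*(r - (r + 3)) = 4*(r - (3 + r)) = 4*(r + (-3 - r)) = 4*(-3) = -12)
45*(30 + n(-5)) = 45*(30 - 12) = 45*18 = 810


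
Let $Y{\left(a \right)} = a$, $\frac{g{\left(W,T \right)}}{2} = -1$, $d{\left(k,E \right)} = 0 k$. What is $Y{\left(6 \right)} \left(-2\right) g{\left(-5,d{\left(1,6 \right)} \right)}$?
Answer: $24$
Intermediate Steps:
$d{\left(k,E \right)} = 0$
$g{\left(W,T \right)} = -2$ ($g{\left(W,T \right)} = 2 \left(-1\right) = -2$)
$Y{\left(6 \right)} \left(-2\right) g{\left(-5,d{\left(1,6 \right)} \right)} = 6 \left(-2\right) \left(-2\right) = \left(-12\right) \left(-2\right) = 24$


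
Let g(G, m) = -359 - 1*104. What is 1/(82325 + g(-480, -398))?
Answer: 1/81862 ≈ 1.2216e-5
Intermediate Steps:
g(G, m) = -463 (g(G, m) = -359 - 104 = -463)
1/(82325 + g(-480, -398)) = 1/(82325 - 463) = 1/81862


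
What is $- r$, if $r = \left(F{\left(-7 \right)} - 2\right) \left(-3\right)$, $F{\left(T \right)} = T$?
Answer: $-27$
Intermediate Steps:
$r = 27$ ($r = \left(-7 - 2\right) \left(-3\right) = \left(-9\right) \left(-3\right) = 27$)
$- r = \left(-1\right) 27 = -27$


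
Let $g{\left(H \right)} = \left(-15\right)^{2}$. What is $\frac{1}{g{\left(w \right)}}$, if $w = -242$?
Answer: $\frac{1}{225} \approx 0.0044444$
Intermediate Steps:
$g{\left(H \right)} = 225$
$\frac{1}{g{\left(w \right)}} = \frac{1}{225}$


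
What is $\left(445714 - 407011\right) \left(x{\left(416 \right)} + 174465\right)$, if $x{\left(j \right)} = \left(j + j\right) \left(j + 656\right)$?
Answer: $41271679407$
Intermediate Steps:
$x{\left(j \right)} = 2 j \left(656 + j\right)$
$\left(445714 - 407011\right) \left(x{\left(416 \right)} + 174465\right) = \left(445714 - 407011\right) \left(2 \cdot 416 \left(656 + 416\right) + 174465\right) = 38703 \left(2 \cdot 416 \cdot 1072 + 174465\right) = 38703 \left(891904 + 174465\right) = 38703 \cdot 1066369 = 41271679407$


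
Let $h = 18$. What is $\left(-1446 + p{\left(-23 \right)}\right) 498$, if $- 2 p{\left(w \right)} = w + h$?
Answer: $-718863$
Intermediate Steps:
$p{\left(w \right)} = -9 - \frac{w}{2}$ ($p{\left(w \right)} = - \frac{w + 18}{2} = - \frac{18 + w}{2} = -9 - \frac{w}{2}$)
$\left(-1446 + p{\left(-23 \right)}\right) 498 = \left(-1446 - - \frac{5}{2}\right) 498 = \left(-1446 + \left(-9 + \frac{23}{2}\right)\right) 498 = \left(-1446 + \frac{5}{2}\right) 498 = \left(- \frac{2887}{2}\right) 498 = -718863$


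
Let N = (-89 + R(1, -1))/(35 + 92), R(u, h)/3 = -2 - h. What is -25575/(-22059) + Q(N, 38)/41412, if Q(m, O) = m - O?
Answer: 7466595841/6445301562 ≈ 1.1585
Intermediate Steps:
R(u, h) = -6 - 3*h (R(u, h) = 3*(-2 - h) = -6 - 3*h)
N = -92/127 (N = (-89 + (-6 - 3*(-1)))/(35 + 92) = (-89 + (-6 + 3))/127 = (-89 - 3)*(1/127) = -92*1/127 = -92/127 ≈ -0.72441)
-25575/(-22059) + Q(N, 38)/41412 = -25575/(-22059) + (-92/127 - 1*38)/41412 = -25575*(-1/22059) + (-92/127 - 38)*(1/41412) = 8525/7353 - 4918/127*1/41412 = 8525/7353 - 2459/2629662 = 7466595841/6445301562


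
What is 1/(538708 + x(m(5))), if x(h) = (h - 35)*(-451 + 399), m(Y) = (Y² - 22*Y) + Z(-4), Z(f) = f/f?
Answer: 1/544896 ≈ 1.8352e-6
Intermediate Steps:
Z(f) = 1
m(Y) = 1 + Y² - 22*Y (m(Y) = (Y² - 22*Y) + 1 = 1 + Y² - 22*Y)
x(h) = 1820 - 52*h (x(h) = (-35 + h)*(-52) = 1820 - 52*h)
1/(538708 + x(m(5))) = 1/(538708 + (1820 - 52*(1 + 5² - 22*5))) = 1/(538708 + (1820 - 52*(1 + 25 - 110))) = 1/(538708 + (1820 - 52*(-84))) = 1/(538708 + (1820 + 4368)) = 1/(538708 + 6188) = 1/544896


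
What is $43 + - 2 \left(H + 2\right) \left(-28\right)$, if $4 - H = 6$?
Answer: $43$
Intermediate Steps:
$H = -2$ ($H = 4 - 6 = -2$)
$43 + - 2 \left(H + 2\right) \left(-28\right) = 43 + - 2 \left(-2 + 2\right) \left(-28\right) = 43 + \left(-2\right) 0 \left(-28\right) = 43 + 0 \left(-28\right) = 43 + 0 = 43$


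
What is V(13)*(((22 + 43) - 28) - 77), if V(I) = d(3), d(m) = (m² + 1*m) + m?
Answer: -600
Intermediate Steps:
d(m) = m² + 2*m (d(m) = (m² + m) + m = (m + m²) + m = m² + 2*m)
V(I) = 15 (V(I) = 3*(2 + 3) = 3*5 = 15)
V(13)*(((22 + 43) - 28) - 77) = 15*(((22 + 43) - 28) - 77) = 15*((65 - 28) - 77) = 15*(37 - 77) = 15*(-40) = -600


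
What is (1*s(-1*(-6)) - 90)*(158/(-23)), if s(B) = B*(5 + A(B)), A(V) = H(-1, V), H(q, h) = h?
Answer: 3792/23 ≈ 164.87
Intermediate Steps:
A(V) = V
s(B) = B*(5 + B)
(1*s(-1*(-6)) - 90)*(158/(-23)) = (1*((-1*(-6))*(5 - 1*(-6))) - 90)*(158/(-23)) = (1*(6*(5 + 6)) - 90)*(158*(-1/23)) = (1*(6*11) - 90)*(-158/23) = (1*66 - 90)*(-158/23) = (66 - 90)*(-158/23) = -24*(-158/23) = 3792/23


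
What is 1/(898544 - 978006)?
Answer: -1/79462 ≈ -1.2585e-5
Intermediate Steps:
1/(898544 - 978006) = 1/(-79462) = -1/79462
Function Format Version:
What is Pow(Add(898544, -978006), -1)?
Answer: Rational(-1, 79462) ≈ -1.2585e-5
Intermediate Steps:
Pow(Add(898544, -978006), -1) = Pow(-79462, -1) = Rational(-1, 79462)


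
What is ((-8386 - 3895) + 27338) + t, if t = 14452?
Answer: 29509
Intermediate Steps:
((-8386 - 3895) + 27338) + t = ((-8386 - 3895) + 27338) + 14452 = (-12281 + 27338) + 14452 = 15057 + 14452 = 29509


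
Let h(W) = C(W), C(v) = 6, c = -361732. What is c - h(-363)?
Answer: -361738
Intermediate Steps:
h(W) = 6
c - h(-363) = -361732 - 1*6 = -361732 - 6 = -361738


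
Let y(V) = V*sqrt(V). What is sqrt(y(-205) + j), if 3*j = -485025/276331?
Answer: sqrt(-44675814425 - 15653558420005*I*sqrt(205))/276331 ≈ 38.305 - 38.313*I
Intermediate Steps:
y(V) = V**(3/2)
j = -161675/276331 (j = (-485025/276331)/3 = (-485025*1/276331)/3 = (1/3)*(-485025/276331) = -161675/276331 ≈ -0.58508)
sqrt(y(-205) + j) = sqrt((-205)**(3/2) - 161675/276331) = sqrt(-205*I*sqrt(205) - 161675/276331) = sqrt(-161675/276331 - 205*I*sqrt(205))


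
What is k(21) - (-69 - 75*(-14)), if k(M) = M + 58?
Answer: -902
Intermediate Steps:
k(M) = 58 + M
k(21) - (-69 - 75*(-14)) = (58 + 21) - (-69 - 75*(-14)) = 79 - (-69 + 1050) = 79 - 1*981 = 79 - 981 = -902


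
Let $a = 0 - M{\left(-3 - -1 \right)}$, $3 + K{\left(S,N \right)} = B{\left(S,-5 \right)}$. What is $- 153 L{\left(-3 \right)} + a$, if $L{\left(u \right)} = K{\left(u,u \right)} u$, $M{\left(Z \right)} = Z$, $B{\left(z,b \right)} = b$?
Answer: $-3670$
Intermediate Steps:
$K{\left(S,N \right)} = -8$ ($K{\left(S,N \right)} = -3 - 5 = -8$)
$L{\left(u \right)} = - 8 u$
$a = 2$ ($a = 0 - \left(-3 - -1\right) = 0 - \left(-3 + 1\right) = 0 - -2 = 0 + 2 = 2$)
$- 153 L{\left(-3 \right)} + a = - 153 \left(\left(-8\right) \left(-3\right)\right) + 2 = \left(-153\right) 24 + 2 = -3672 + 2 = -3670$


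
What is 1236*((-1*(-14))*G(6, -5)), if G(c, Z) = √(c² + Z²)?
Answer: 17304*√61 ≈ 1.3515e+5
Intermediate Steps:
G(c, Z) = √(Z² + c²)
1236*((-1*(-14))*G(6, -5)) = 1236*((-1*(-14))*√((-5)² + 6²)) = 1236*(14*√(25 + 36)) = 1236*(14*√61) = 17304*√61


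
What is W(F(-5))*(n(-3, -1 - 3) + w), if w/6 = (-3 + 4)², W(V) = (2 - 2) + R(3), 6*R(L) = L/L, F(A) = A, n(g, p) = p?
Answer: ⅓ ≈ 0.33333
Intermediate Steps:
R(L) = ⅙ (R(L) = (L/L)/6 = (⅙)*1 = ⅙)
W(V) = ⅙ (W(V) = (2 - 2) + ⅙ = 0 + ⅙ = ⅙)
w = 6 (w = 6*(-3 + 4)² = 6*1² = 6*1 = 6)
W(F(-5))*(n(-3, -1 - 3) + w) = ((-1 - 3) + 6)/6 = (-4 + 6)/6 = (⅙)*2 = ⅓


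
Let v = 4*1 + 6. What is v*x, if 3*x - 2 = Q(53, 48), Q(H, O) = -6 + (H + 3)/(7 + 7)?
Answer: 0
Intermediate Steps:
Q(H, O) = -81/14 + H/14 (Q(H, O) = -6 + (3 + H)/14 = -6 + (3 + H)*(1/14) = -6 + (3/14 + H/14) = -81/14 + H/14)
x = 0 (x = ⅔ + (-81/14 + (1/14)*53)/3 = ⅔ + (-81/14 + 53/14)/3 = ⅔ + (⅓)*(-2) = ⅔ - ⅔ = 0)
v = 10 (v = 4 + 6 = 10)
v*x = 10*0 = 0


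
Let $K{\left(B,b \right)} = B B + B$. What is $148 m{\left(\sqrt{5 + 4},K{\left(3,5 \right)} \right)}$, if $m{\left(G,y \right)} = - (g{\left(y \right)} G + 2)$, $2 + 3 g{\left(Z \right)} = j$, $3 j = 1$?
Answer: $- \frac{148}{3} \approx -49.333$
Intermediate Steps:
$j = \frac{1}{3}$ ($j = \frac{1}{3} \cdot 1 = \frac{1}{3} \approx 0.33333$)
$g{\left(Z \right)} = - \frac{5}{9}$ ($g{\left(Z \right)} = - \frac{2}{3} + \frac{1}{3} \cdot \frac{1}{3} = - \frac{2}{3} + \frac{1}{9} = - \frac{5}{9}$)
$K{\left(B,b \right)} = B + B^{2}$ ($K{\left(B,b \right)} = B^{2} + B = B + B^{2}$)
$m{\left(G,y \right)} = -2 + \frac{5 G}{9}$ ($m{\left(G,y \right)} = - (- \frac{5 G}{9} + 2) = - (2 - \frac{5 G}{9}) = -2 + \frac{5 G}{9}$)
$148 m{\left(\sqrt{5 + 4},K{\left(3,5 \right)} \right)} = 148 \left(-2 + \frac{5 \sqrt{5 + 4}}{9}\right) = 148 \left(-2 + \frac{5 \sqrt{9}}{9}\right) = 148 \left(-2 + \frac{5}{9} \cdot 3\right) = 148 \left(-2 + \frac{5}{3}\right) = 148 \left(- \frac{1}{3}\right) = - \frac{148}{3}$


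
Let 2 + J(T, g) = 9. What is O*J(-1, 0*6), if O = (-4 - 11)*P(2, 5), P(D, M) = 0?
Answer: 0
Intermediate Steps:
J(T, g) = 7 (J(T, g) = -2 + 9 = 7)
O = 0 (O = (-4 - 11)*0 = -15*0 = 0)
O*J(-1, 0*6) = 0*7 = 0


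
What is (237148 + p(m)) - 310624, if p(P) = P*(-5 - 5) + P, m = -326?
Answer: -70542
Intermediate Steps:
p(P) = -9*P (p(P) = P*(-10) + P = -10*P + P = -9*P)
(237148 + p(m)) - 310624 = (237148 - 9*(-326)) - 310624 = (237148 + 2934) - 310624 = 240082 - 310624 = -70542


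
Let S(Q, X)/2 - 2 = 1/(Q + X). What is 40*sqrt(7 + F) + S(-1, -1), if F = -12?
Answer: 3 + 40*I*sqrt(5) ≈ 3.0 + 89.443*I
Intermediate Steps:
S(Q, X) = 4 + 2/(Q + X)
40*sqrt(7 + F) + S(-1, -1) = 40*sqrt(7 - 12) + 2*(1 + 2*(-1) + 2*(-1))/(-1 - 1) = 40*sqrt(-5) + 2*(1 - 2 - 2)/(-2) = 40*(I*sqrt(5)) + 2*(-1/2)*(-3) = 40*I*sqrt(5) + 3 = 3 + 40*I*sqrt(5)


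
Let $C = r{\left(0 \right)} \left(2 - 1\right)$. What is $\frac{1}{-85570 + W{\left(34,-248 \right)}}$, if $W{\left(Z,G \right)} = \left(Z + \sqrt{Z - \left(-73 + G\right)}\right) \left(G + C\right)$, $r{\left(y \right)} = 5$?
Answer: $- \frac{93832}{8783481829} + \frac{243 \sqrt{355}}{8783481829} \approx -1.0162 \cdot 10^{-5}$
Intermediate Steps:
$C = 5$ ($C = 5 \left(2 - 1\right) = 5 \cdot 1 = 5$)
$W{\left(Z,G \right)} = \left(5 + G\right) \left(Z + \sqrt{73 + Z - G}\right)$ ($W{\left(Z,G \right)} = \left(Z + \sqrt{Z - \left(-73 + G\right)}\right) \left(G + 5\right) = \left(Z + \sqrt{73 + Z - G}\right) \left(5 + G\right) = \left(5 + G\right) \left(Z + \sqrt{73 + Z - G}\right)$)
$\frac{1}{-85570 + W{\left(34,-248 \right)}} = \frac{1}{-85570 + \left(5 \cdot 34 + 5 \sqrt{73 + 34 - -248} - 8432 - 248 \sqrt{73 + 34 - -248}\right)} = \frac{1}{-85570 + \left(170 + 5 \sqrt{73 + 34 + 248} - 8432 - 248 \sqrt{73 + 34 + 248}\right)} = \frac{1}{-85570 + \left(170 + 5 \sqrt{355} - 8432 - 248 \sqrt{355}\right)} = \frac{1}{-85570 - \left(8262 + 243 \sqrt{355}\right)} = \frac{1}{-93832 - 243 \sqrt{355}}$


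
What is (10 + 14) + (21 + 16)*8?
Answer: 320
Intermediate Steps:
(10 + 14) + (21 + 16)*8 = 24 + 37*8 = 24 + 296 = 320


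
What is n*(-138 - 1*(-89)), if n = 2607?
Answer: -127743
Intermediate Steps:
n*(-138 - 1*(-89)) = 2607*(-138 - 1*(-89)) = 2607*(-138 + 89) = 2607*(-49) = -127743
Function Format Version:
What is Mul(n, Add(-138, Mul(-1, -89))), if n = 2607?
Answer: -127743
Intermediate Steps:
Mul(n, Add(-138, Mul(-1, -89))) = Mul(2607, Add(-138, Mul(-1, -89))) = Mul(2607, Add(-138, 89)) = Mul(2607, -49) = -127743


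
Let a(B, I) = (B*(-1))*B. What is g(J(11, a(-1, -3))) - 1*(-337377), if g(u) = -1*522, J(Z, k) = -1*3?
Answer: 336855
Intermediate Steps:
a(B, I) = -B² (a(B, I) = (-B)*B = -B²)
J(Z, k) = -3
g(u) = -522
g(J(11, a(-1, -3))) - 1*(-337377) = -522 - 1*(-337377) = -522 + 337377 = 336855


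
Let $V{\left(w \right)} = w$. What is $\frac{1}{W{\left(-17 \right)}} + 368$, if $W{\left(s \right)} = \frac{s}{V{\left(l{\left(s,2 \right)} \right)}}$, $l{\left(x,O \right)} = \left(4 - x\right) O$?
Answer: $\frac{6214}{17} \approx 365.53$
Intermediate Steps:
$l{\left(x,O \right)} = O \left(4 - x\right)$
$W{\left(s \right)} = \frac{s}{8 - 2 s}$ ($W{\left(s \right)} = \frac{s}{2 \left(4 - s\right)} = \frac{s}{8 - 2 s}$)
$\frac{1}{W{\left(-17 \right)}} + 368 = \frac{1}{\left(-1\right) \left(-17\right) \frac{1}{-8 + 2 \left(-17\right)}} + 368 = \frac{1}{\left(-1\right) \left(-17\right) \frac{1}{-8 - 34}} + 368 = \frac{1}{\left(-1\right) \left(-17\right) \frac{1}{-42}} + 368 = \frac{1}{\left(-1\right) \left(-17\right) \left(- \frac{1}{42}\right)} + 368 = \frac{1}{- \frac{17}{42}} + 368 = - \frac{42}{17} + 368 = \frac{6214}{17}$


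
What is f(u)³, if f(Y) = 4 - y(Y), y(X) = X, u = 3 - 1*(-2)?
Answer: -1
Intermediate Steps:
u = 5 (u = 3 + 2 = 5)
f(Y) = 4 - Y
f(u)³ = (4 - 1*5)³ = (4 - 5)³ = (-1)³ = -1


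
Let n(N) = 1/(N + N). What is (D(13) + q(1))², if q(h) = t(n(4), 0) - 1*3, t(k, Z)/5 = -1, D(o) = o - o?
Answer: 64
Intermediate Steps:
D(o) = 0
n(N) = 1/(2*N)
t(k, Z) = -5 (t(k, Z) = 5*(-1) = -5)
q(h) = -8 (q(h) = -5 - 1*3 = -5 - 3 = -8)
(D(13) + q(1))² = (0 - 8)² = (-8)² = 64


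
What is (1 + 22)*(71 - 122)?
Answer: -1173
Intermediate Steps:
(1 + 22)*(71 - 122) = 23*(-51) = -1173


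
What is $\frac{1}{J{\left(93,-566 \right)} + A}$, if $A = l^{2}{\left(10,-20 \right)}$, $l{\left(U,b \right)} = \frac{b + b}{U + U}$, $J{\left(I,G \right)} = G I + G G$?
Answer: $\frac{1}{267722} \approx 3.7352 \cdot 10^{-6}$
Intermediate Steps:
$J{\left(I,G \right)} = G^{2} + G I$ ($J{\left(I,G \right)} = G I + G^{2} = G^{2} + G I$)
$l{\left(U,b \right)} = \frac{b}{U}$ ($l{\left(U,b \right)} = \frac{2 b}{2 U} = 2 b \frac{1}{2 U} = \frac{b}{U}$)
$A = 4$ ($A = \left(- \frac{20}{10}\right)^{2} = \left(\left(-20\right) \frac{1}{10}\right)^{2} = \left(-2\right)^{2} = 4$)
$\frac{1}{J{\left(93,-566 \right)} + A} = \frac{1}{- 566 \left(-566 + 93\right) + 4} = \frac{1}{\left(-566\right) \left(-473\right) + 4} = \frac{1}{267718 + 4} = \frac{1}{267722}$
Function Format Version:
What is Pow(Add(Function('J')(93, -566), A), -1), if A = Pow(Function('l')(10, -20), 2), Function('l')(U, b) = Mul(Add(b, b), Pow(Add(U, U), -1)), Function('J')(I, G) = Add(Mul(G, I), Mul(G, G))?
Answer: Rational(1, 267722) ≈ 3.7352e-6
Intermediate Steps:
Function('J')(I, G) = Add(Pow(G, 2), Mul(G, I)) (Function('J')(I, G) = Add(Mul(G, I), Pow(G, 2)) = Add(Pow(G, 2), Mul(G, I)))
Function('l')(U, b) = Mul(b, Pow(U, -1)) (Function('l')(U, b) = Mul(Mul(2, b), Pow(Mul(2, U), -1)) = Mul(Mul(2, b), Mul(Rational(1, 2), Pow(U, -1))) = Mul(b, Pow(U, -1)))
A = 4 (A = Pow(Mul(-20, Pow(10, -1)), 2) = Pow(Mul(-20, Rational(1, 10)), 2) = Pow(-2, 2) = 4)
Pow(Add(Function('J')(93, -566), A), -1) = Pow(Add(Mul(-566, Add(-566, 93)), 4), -1) = Pow(Add(Mul(-566, -473), 4), -1) = Pow(Add(267718, 4), -1) = Pow(267722, -1) = Rational(1, 267722)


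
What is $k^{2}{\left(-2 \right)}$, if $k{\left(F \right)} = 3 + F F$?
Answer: $49$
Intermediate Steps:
$k{\left(F \right)} = 3 + F^{2}$
$k^{2}{\left(-2 \right)} = \left(3 + \left(-2\right)^{2}\right)^{2} = \left(3 + 4\right)^{2} = 7^{2} = 49$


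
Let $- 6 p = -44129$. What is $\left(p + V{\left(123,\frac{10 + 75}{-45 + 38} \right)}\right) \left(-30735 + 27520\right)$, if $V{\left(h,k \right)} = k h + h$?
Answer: $- \frac{808054885}{42} \approx -1.9239 \cdot 10^{7}$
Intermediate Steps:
$p = \frac{44129}{6}$ ($p = \left(- \frac{1}{6}\right) \left(-44129\right) = \frac{44129}{6} \approx 7354.8$)
$V{\left(h,k \right)} = h + h k$ ($V{\left(h,k \right)} = h k + h = h + h k$)
$\left(p + V{\left(123,\frac{10 + 75}{-45 + 38} \right)}\right) \left(-30735 + 27520\right) = \left(\frac{44129}{6} + 123 \left(1 + \frac{10 + 75}{-45 + 38}\right)\right) \left(-30735 + 27520\right) = \left(\frac{44129}{6} + 123 \left(1 + \frac{85}{-7}\right)\right) \left(-3215\right) = \left(\frac{44129}{6} + 123 \left(1 + 85 \left(- \frac{1}{7}\right)\right)\right) \left(-3215\right) = \left(\frac{44129}{6} + 123 \left(1 - \frac{85}{7}\right)\right) \left(-3215\right) = \left(\frac{44129}{6} + 123 \left(- \frac{78}{7}\right)\right) \left(-3215\right) = \left(\frac{44129}{6} - \frac{9594}{7}\right) \left(-3215\right) = \frac{251339}{42} \left(-3215\right) = - \frac{808054885}{42}$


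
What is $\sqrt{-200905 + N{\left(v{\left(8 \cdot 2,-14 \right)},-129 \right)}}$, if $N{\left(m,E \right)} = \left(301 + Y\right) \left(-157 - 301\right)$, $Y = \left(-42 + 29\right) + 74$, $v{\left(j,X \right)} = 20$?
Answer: $i \sqrt{366701} \approx 605.56 i$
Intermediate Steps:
$Y = 61$ ($Y = -13 + 74 = 61$)
$N{\left(m,E \right)} = -165796$ ($N{\left(m,E \right)} = \left(301 + 61\right) \left(-157 - 301\right) = 362 \left(-458\right) = -165796$)
$\sqrt{-200905 + N{\left(v{\left(8 \cdot 2,-14 \right)},-129 \right)}} = \sqrt{-200905 - 165796} = \sqrt{-366701} = i \sqrt{366701}$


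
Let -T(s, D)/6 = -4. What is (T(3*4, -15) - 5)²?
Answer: 361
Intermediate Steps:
T(s, D) = 24 (T(s, D) = -6*(-4) = 24)
(T(3*4, -15) - 5)² = (24 - 5)² = 19² = 361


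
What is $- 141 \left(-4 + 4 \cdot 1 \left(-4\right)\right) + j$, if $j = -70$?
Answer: $2750$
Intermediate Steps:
$- 141 \left(-4 + 4 \cdot 1 \left(-4\right)\right) + j = - 141 \left(-4 + 4 \cdot 1 \left(-4\right)\right) - 70 = - 141 \left(-4 + 4 \left(-4\right)\right) - 70 = - 141 \left(-4 - 16\right) - 70 = \left(-141\right) \left(-20\right) - 70 = 2820 - 70 = 2750$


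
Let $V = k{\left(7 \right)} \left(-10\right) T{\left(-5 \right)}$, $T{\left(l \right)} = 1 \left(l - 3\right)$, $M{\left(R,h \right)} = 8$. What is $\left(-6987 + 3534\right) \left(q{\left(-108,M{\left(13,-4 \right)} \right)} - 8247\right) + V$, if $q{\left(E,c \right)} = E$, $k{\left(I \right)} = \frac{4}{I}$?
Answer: $\frac{201949025}{7} \approx 2.885 \cdot 10^{7}$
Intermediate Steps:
$T{\left(l \right)} = -3 + l$ ($T{\left(l \right)} = 1 \left(-3 + l\right) = -3 + l$)
$V = \frac{320}{7}$ ($V = \frac{4}{7} \left(-10\right) \left(-3 - 5\right) = 4 \cdot \frac{1}{7} \left(-10\right) \left(-8\right) = \frac{4}{7} \left(-10\right) \left(-8\right) = \left(- \frac{40}{7}\right) \left(-8\right) = \frac{320}{7} \approx 45.714$)
$\left(-6987 + 3534\right) \left(q{\left(-108,M{\left(13,-4 \right)} \right)} - 8247\right) + V = \left(-6987 + 3534\right) \left(-108 - 8247\right) + \frac{320}{7} = \left(-3453\right) \left(-8355\right) + \frac{320}{7} = 28849815 + \frac{320}{7} = \frac{201949025}{7}$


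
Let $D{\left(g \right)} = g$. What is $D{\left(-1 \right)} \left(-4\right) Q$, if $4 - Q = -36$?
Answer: $160$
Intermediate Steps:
$Q = 40$ ($Q = 4 - -36 = 4 + 36 = 40$)
$D{\left(-1 \right)} \left(-4\right) Q = \left(-1\right) \left(-4\right) 40 = 4 \cdot 40 = 160$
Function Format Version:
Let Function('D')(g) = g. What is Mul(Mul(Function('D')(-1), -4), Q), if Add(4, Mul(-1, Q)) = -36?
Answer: 160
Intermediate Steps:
Q = 40 (Q = Add(4, Mul(-1, -36)) = Add(4, 36) = 40)
Mul(Mul(Function('D')(-1), -4), Q) = Mul(Mul(-1, -4), 40) = Mul(4, 40) = 160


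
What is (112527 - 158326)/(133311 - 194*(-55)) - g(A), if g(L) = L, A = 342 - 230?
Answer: -16171671/143981 ≈ -112.32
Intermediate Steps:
A = 112
(112527 - 158326)/(133311 - 194*(-55)) - g(A) = (112527 - 158326)/(133311 - 194*(-55)) - 1*112 = -45799/(133311 + 10670) - 112 = -45799/143981 - 112 = -16171671/143981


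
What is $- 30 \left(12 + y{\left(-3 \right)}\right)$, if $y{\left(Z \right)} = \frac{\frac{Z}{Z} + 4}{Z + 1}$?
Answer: $-285$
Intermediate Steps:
$y{\left(Z \right)} = \frac{5}{1 + Z}$ ($y{\left(Z \right)} = \frac{1 + 4}{1 + Z} = \frac{5}{1 + Z}$)
$- 30 \left(12 + y{\left(-3 \right)}\right) = - 30 \left(12 + \frac{5}{1 - 3}\right) = - 30 \left(12 + \frac{5}{-2}\right) = - 30 \left(12 + 5 \left(- \frac{1}{2}\right)\right) = - 30 \left(12 - \frac{5}{2}\right) = \left(-30\right) \frac{19}{2} = -285$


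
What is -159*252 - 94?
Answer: -40162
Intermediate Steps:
-159*252 - 94 = -40068 - 94 = -40162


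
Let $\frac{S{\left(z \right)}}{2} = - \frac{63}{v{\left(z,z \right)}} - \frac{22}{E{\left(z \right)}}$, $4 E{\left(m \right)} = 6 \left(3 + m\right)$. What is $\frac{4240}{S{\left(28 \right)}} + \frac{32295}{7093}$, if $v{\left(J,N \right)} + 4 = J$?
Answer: $- \frac{2222641413}{3269873} \approx -679.73$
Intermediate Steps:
$v{\left(J,N \right)} = -4 + J$
$E{\left(m \right)} = \frac{9}{2} + \frac{3 m}{2}$ ($E{\left(m \right)} = \frac{6 \left(3 + m\right)}{4} = \frac{18 + 6 m}{4} = \frac{9}{2} + \frac{3 m}{2}$)
$S{\left(z \right)} = - \frac{126}{-4 + z} - \frac{44}{\frac{9}{2} + \frac{3 z}{2}}$ ($S{\left(z \right)} = 2 \left(- \frac{63}{-4 + z} - \frac{22}{\frac{9}{2} + \frac{3 z}{2}}\right) = - \frac{126}{-4 + z} - \frac{44}{\frac{9}{2} + \frac{3 z}{2}}$)
$\frac{4240}{S{\left(28 \right)}} + \frac{32295}{7093} = \frac{4240}{\frac{2}{3} \frac{1}{-4 + 28} \frac{1}{3 + 28} \left(-391 - 6524\right)} + \frac{32295}{7093} = \frac{4240}{\frac{2}{3} \cdot \frac{1}{24} \cdot \frac{1}{31} \left(-391 - 6524\right)} + 32295 \cdot \frac{1}{7093} = \frac{4240}{\frac{2}{3} \cdot \frac{1}{24} \cdot \frac{1}{31} \left(-6915\right)} + \frac{32295}{7093} = \frac{4240}{- \frac{2305}{372}} + \frac{32295}{7093} = 4240 \left(- \frac{372}{2305}\right) + \frac{32295}{7093} = - \frac{315456}{461} + \frac{32295}{7093} = - \frac{2222641413}{3269873}$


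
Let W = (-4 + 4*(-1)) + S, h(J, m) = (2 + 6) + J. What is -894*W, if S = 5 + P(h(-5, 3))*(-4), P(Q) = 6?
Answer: 24138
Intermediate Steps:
h(J, m) = 8 + J
S = -19 (S = 5 + 6*(-4) = 5 - 24 = -19)
W = -27 (W = (-4 + 4*(-1)) - 19 = (-4 - 4) - 19 = -8 - 19 = -27)
-894*W = -894*(-27) = 24138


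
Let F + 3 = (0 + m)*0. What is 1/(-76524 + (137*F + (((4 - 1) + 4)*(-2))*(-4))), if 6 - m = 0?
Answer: -1/76879 ≈ -1.3007e-5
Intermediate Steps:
m = 6 (m = 6 - 1*0 = 6 + 0 = 6)
F = -3 (F = -3 + (0 + 6)*0 = -3 + 6*0 = -3 + 0 = -3)
1/(-76524 + (137*F + (((4 - 1) + 4)*(-2))*(-4))) = 1/(-76524 + (137*(-3) + (((4 - 1) + 4)*(-2))*(-4))) = 1/(-76524 + (-411 + ((3 + 4)*(-2))*(-4))) = 1/(-76524 + (-411 + (7*(-2))*(-4))) = 1/(-76524 + (-411 - 14*(-4))) = 1/(-76524 + (-411 + 56)) = 1/(-76524 - 355) = 1/(-76879) = -1/76879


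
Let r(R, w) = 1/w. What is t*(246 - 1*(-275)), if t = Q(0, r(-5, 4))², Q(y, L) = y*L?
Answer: 0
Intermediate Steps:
Q(y, L) = L*y
t = 0 (t = (0/4)² = ((¼)*0)² = 0² = 0)
t*(246 - 1*(-275)) = 0*(246 - 1*(-275)) = 0*(246 + 275) = 0*521 = 0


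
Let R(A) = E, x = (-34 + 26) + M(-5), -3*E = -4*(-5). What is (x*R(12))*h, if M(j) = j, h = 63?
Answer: 5460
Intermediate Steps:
E = -20/3 (E = -(-4)*(-5)/3 = -⅓*20 = -20/3 ≈ -6.6667)
x = -13 (x = (-34 + 26) - 5 = -8 - 5 = -13)
R(A) = -20/3
(x*R(12))*h = -13*(-20/3)*63 = (260/3)*63 = 5460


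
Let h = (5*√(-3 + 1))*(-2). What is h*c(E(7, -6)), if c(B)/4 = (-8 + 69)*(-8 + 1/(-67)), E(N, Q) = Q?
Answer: 1310280*I*√2/67 ≈ 27657.0*I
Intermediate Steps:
c(B) = -131028/67 (c(B) = 4*((-8 + 69)*(-8 + 1/(-67))) = 4*(61*(-8 - 1/67)) = 4*(61*(-537/67)) = 4*(-32757/67) = -131028/67)
h = -10*I*√2 (h = (5*√(-2))*(-2) = (5*(I*√2))*(-2) = (5*I*√2)*(-2) = -10*I*√2 ≈ -14.142*I)
h*c(E(7, -6)) = -10*I*√2*(-131028/67) = 1310280*I*√2/67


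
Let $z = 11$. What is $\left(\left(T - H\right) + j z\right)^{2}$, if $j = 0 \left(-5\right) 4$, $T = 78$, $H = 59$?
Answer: $361$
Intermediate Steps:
$j = 0$ ($j = 0 \cdot 4 = 0$)
$\left(\left(T - H\right) + j z\right)^{2} = \left(\left(78 - 59\right) + 0 \cdot 11\right)^{2} = \left(\left(78 - 59\right) + 0\right)^{2} = \left(19 + 0\right)^{2} = 19^{2} = 361$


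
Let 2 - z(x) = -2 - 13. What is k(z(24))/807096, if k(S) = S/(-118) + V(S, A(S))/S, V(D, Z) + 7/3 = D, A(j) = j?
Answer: 4325/4857103728 ≈ 8.9045e-7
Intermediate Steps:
z(x) = 17 (z(x) = 2 - (-2 - 13) = 2 - 1*(-15) = 2 + 15 = 17)
V(D, Z) = -7/3 + D
k(S) = -S/118 + (-7/3 + S)/S (k(S) = S/(-118) + (-7/3 + S)/S = S*(-1/118) + (-7/3 + S)/S = -S/118 + (-7/3 + S)/S)
k(z(24))/807096 = (1 - 7/3/17 - 1/118*17)/807096 = (1 - 7/3*1/17 - 17/118)*(1/807096) = (1 - 7/51 - 17/118)*(1/807096) = (4325/6018)*(1/807096) = 4325/4857103728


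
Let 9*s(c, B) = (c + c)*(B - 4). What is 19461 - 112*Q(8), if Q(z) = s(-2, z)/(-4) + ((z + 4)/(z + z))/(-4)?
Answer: 174890/9 ≈ 19432.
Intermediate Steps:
s(c, B) = 2*c*(-4 + B)/9 (s(c, B) = ((c + c)*(B - 4))/9 = ((2*c)*(-4 + B))/9 = (2*c*(-4 + B))/9 = 2*c*(-4 + B)/9)
Q(z) = -4/9 + z/9 - (4 + z)/(8*z) (Q(z) = ((2/9)*(-2)*(-4 + z))/(-4) + ((z + 4)/(z + z))/(-4) = (16/9 - 4*z/9)*(-¼) + ((4 + z)/((2*z)))*(-¼) = (-4/9 + z/9) + ((4 + z)*(1/(2*z)))*(-¼) = (-4/9 + z/9) + ((4 + z)/(2*z))*(-¼) = (-4/9 + z/9) - (4 + z)/(8*z) = -4/9 + z/9 - (4 + z)/(8*z))
19461 - 112*Q(8) = 19461 - 112*(1/72)*(-36 + 8*(-41 + 8*8))/8 = 19461 - 112*(1/72)*(⅛)*(-36 + 8*(-41 + 64)) = 19461 - 112*(1/72)*(⅛)*(-36 + 8*23) = 19461 - 112*(1/72)*(⅛)*(-36 + 184) = 19461 - 112*(1/72)*(⅛)*148 = 19461 - 112*37/144 = 19461 - 1*259/9 = 19461 - 259/9 = 174890/9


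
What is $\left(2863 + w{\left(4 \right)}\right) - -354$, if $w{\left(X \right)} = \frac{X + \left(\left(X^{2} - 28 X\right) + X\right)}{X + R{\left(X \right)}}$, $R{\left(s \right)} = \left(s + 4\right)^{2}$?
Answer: $\frac{54667}{17} \approx 3215.7$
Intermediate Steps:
$R{\left(s \right)} = \left(4 + s\right)^{2}$
$w{\left(X \right)} = \frac{X^{2} - 26 X}{X + \left(4 + X\right)^{2}}$ ($w{\left(X \right)} = \frac{X + \left(\left(X^{2} - 28 X\right) + X\right)}{X + \left(4 + X\right)^{2}} = \frac{X + \left(X^{2} - 27 X\right)}{X + \left(4 + X\right)^{2}} = \frac{X^{2} - 26 X}{X + \left(4 + X\right)^{2}}$)
$\left(2863 + w{\left(4 \right)}\right) - -354 = \left(2863 + \frac{4 \left(-26 + 4\right)}{4 + \left(4 + 4\right)^{2}}\right) - -354 = \left(2863 + 4 \frac{1}{4 + 8^{2}} \left(-22\right)\right) + \left(-1055 + 1409\right) = \left(2863 + 4 \frac{1}{4 + 64} \left(-22\right)\right) + 354 = \left(2863 + 4 \cdot \frac{1}{68} \left(-22\right)\right) + 354 = \left(2863 - \frac{22}{17}\right) + 354 = \frac{48649}{17} + 354 = \frac{54667}{17}$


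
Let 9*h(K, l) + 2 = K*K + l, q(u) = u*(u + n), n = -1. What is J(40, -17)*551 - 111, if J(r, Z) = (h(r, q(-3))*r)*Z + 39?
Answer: -603042398/9 ≈ -6.7005e+7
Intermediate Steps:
q(u) = u*(-1 + u) (q(u) = u*(u - 1) = u*(-1 + u))
h(K, l) = -2/9 + l/9 + K**2/9 (h(K, l) = -2/9 + (K*K + l)/9 = -2/9 + (K**2 + l)/9 = -2/9 + (l + K**2)/9 = -2/9 + (l/9 + K**2/9) = -2/9 + l/9 + K**2/9)
J(r, Z) = 39 + Z*r*(10/9 + r**2/9) (J(r, Z) = ((-2/9 + (-3*(-1 - 3))/9 + r**2/9)*r)*Z + 39 = ((-2/9 + (-3*(-4))/9 + r**2/9)*r)*Z + 39 = ((-2/9 + (1/9)*12 + r**2/9)*r)*Z + 39 = ((-2/9 + 4/3 + r**2/9)*r)*Z + 39 = ((10/9 + r**2/9)*r)*Z + 39 = (r*(10/9 + r**2/9))*Z + 39 = Z*r*(10/9 + r**2/9) + 39 = 39 + Z*r*(10/9 + r**2/9))
J(40, -17)*551 - 111 = (39 + (1/9)*(-17)*40*(10 + 40**2))*551 - 111 = (39 + (1/9)*(-17)*40*(10 + 1600))*551 - 111 = (39 + (1/9)*(-17)*40*1610)*551 - 111 = (39 - 1094800/9)*551 - 111 = -1094449/9*551 - 111 = -603041399/9 - 111 = -603042398/9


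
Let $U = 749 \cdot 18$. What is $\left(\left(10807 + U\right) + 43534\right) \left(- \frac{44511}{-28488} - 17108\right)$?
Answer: $- \frac{11017353344613}{9496} \approx -1.1602 \cdot 10^{9}$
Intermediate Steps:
$U = 13482$
$\left(\left(10807 + U\right) + 43534\right) \left(- \frac{44511}{-28488} - 17108\right) = \left(\left(10807 + 13482\right) + 43534\right) \left(- \frac{44511}{-28488} - 17108\right) = \left(24289 + 43534\right) \left(\left(-44511\right) \left(- \frac{1}{28488}\right) - 17108\right) = 67823 \left(\frac{14837}{9496} - 17108\right) = 67823 \left(- \frac{162442731}{9496}\right) = - \frac{11017353344613}{9496}$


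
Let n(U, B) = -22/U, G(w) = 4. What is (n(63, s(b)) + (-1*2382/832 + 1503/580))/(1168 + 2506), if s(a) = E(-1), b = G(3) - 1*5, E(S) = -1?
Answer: -2359169/13961787840 ≈ -0.00016897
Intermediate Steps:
b = -1 (b = 4 - 1*5 = 4 - 5 = -1)
s(a) = -1
(n(63, s(b)) + (-1*2382/832 + 1503/580))/(1168 + 2506) = (-22/63 + (-1*2382/832 + 1503/580))/(1168 + 2506) = (-22*1/63 + (-2382*1/832 + 1503*(1/580)))/3674 = (-22/63 + (-1191/416 + 1503/580))*(1/3674) = (-22/63 - 16383/60320)*(1/3674) = -2359169/3800160*1/3674 = -2359169/13961787840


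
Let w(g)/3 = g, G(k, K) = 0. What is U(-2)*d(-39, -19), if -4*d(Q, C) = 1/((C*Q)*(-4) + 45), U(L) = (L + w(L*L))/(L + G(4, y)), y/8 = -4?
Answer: -5/11676 ≈ -0.00042823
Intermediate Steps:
y = -32 (y = 8*(-4) = -32)
w(g) = 3*g
U(L) = (L + 3*L**2)/L (U(L) = (L + 3*(L*L))/(L + 0) = (L + 3*L**2)/L)
d(Q, C) = -1/(4*(45 - 4*C*Q)) (d(Q, C) = -1/(4*((C*Q)*(-4) + 45)) = -1/(4*(-4*C*Q + 45)) = -1/(4*(45 - 4*C*Q)))
U(-2)*d(-39, -19) = (1 + 3*(-2))*(1/(4*(-45 + 4*(-19)*(-39)))) = (1 - 6)*(1/(4*(-45 + 2964))) = -5/(4*2919) = -5*1/11676 = -5/11676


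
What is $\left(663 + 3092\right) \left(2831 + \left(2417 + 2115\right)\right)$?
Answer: $27648065$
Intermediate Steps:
$\left(663 + 3092\right) \left(2831 + \left(2417 + 2115\right)\right) = 3755 \left(2831 + 4532\right) = 3755 \cdot 7363 = 27648065$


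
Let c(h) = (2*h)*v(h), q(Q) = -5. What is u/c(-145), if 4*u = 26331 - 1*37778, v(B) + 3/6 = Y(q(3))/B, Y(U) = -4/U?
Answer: -57235/2932 ≈ -19.521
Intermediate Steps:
v(B) = -1/2 + 4/(5*B) (v(B) = -1/2 + (-4/(-5))/B = -1/2 + (-4*(-1/5))/B = -1/2 + 4/(5*B))
u = -11447/4 (u = (26331 - 1*37778)/4 = (26331 - 37778)/4 = (1/4)*(-11447) = -11447/4 ≈ -2861.8)
c(h) = 8/5 - h (c(h) = (2*h)*((8 - 5*h)/(10*h)) = 8/5 - h)
u/c(-145) = -11447/(4*(8/5 - 1*(-145))) = -11447/(4*(8/5 + 145)) = -11447/(4*733/5) = -11447/4*5/733 = -57235/2932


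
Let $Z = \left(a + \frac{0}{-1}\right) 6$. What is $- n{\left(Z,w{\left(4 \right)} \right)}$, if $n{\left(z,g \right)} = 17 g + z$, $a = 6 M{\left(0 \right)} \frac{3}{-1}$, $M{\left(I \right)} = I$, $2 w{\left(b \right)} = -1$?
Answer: $\frac{17}{2} \approx 8.5$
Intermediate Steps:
$w{\left(b \right)} = - \frac{1}{2}$ ($w{\left(b \right)} = \frac{1}{2} \left(-1\right) = - \frac{1}{2}$)
$a = 0$ ($a = 6 \cdot 0 \frac{3}{-1} = 0 \cdot 3 \left(-1\right) = 0 \left(-3\right) = 0$)
$Z = 0$ ($Z = \left(0 + \frac{0}{-1}\right) 6 = \left(0 + 0 \left(-1\right)\right) 6 = \left(0 + 0\right) 6 = 0 \cdot 6 = 0$)
$n{\left(z,g \right)} = z + 17 g$
$- n{\left(Z,w{\left(4 \right)} \right)} = - (0 + 17 \left(- \frac{1}{2}\right)) = - (0 - \frac{17}{2}) = \left(-1\right) \left(- \frac{17}{2}\right) = \frac{17}{2}$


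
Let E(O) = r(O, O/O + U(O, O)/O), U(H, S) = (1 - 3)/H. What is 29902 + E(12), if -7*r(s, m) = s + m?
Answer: 15069673/504 ≈ 29900.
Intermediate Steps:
U(H, S) = -2/H
r(s, m) = -m/7 - s/7 (r(s, m) = -(s + m)/7 = -(m + s)/7 = -m/7 - s/7)
E(O) = -⅐ - O/7 + 2/(7*O²) (E(O) = -(O/O + (-2/O)/O)/7 - O/7 = -(1 - 2/O²)/7 - O/7 = (-⅐ + 2/(7*O²)) - O/7 = -⅐ - O/7 + 2/(7*O²))
29902 + E(12) = 29902 + (⅐)*(2 - 1*12² - 1*12³)/12² = 29902 + (⅐)*(1/144)*(2 - 1*144 - 1*1728) = 29902 + (⅐)*(1/144)*(2 - 144 - 1728) = 29902 + (⅐)*(1/144)*(-1870) = 29902 - 935/504 = 15069673/504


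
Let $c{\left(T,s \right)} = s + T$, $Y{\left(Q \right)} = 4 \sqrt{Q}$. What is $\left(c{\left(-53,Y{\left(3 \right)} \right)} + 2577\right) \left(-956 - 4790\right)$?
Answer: $-14502904 - 22984 \sqrt{3} \approx -1.4543 \cdot 10^{7}$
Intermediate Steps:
$c{\left(T,s \right)} = T + s$
$\left(c{\left(-53,Y{\left(3 \right)} \right)} + 2577\right) \left(-956 - 4790\right) = \left(\left(-53 + 4 \sqrt{3}\right) + 2577\right) \left(-956 - 4790\right) = \left(2524 + 4 \sqrt{3}\right) \left(-5746\right) = -14502904 - 22984 \sqrt{3}$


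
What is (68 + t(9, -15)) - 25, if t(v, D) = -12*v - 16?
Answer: -81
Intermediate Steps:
t(v, D) = -16 - 12*v
(68 + t(9, -15)) - 25 = (68 + (-16 - 12*9)) - 25 = (68 + (-16 - 108)) - 25 = (68 - 124) - 25 = -56 - 25 = -81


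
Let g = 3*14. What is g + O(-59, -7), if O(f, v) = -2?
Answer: 40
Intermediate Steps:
g = 42
g + O(-59, -7) = 42 - 2 = 40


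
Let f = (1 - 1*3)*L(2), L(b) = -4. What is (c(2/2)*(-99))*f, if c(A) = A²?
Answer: -792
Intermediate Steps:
f = 8 (f = (1 - 1*3)*(-4) = (1 - 3)*(-4) = -2*(-4) = 8)
(c(2/2)*(-99))*f = ((2/2)²*(-99))*8 = ((2*(½))²*(-99))*8 = (1²*(-99))*8 = (1*(-99))*8 = -99*8 = -792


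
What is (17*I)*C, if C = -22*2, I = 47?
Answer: -35156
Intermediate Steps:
C = -44 (C = -22*2 = -44)
(17*I)*C = (17*47)*(-44) = 799*(-44) = -35156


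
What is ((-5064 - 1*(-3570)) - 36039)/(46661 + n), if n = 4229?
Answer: -37533/50890 ≈ -0.73753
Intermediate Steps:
((-5064 - 1*(-3570)) - 36039)/(46661 + n) = ((-5064 - 1*(-3570)) - 36039)/(46661 + 4229) = ((-5064 + 3570) - 36039)/50890 = (-1494 - 36039)*(1/50890) = -37533*1/50890 = -37533/50890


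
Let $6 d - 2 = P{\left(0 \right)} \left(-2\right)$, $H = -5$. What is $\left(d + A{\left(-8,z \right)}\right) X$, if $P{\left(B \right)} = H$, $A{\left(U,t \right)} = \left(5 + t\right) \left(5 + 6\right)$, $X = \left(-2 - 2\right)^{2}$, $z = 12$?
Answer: $3024$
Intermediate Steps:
$X = 16$ ($X = \left(-4\right)^{2} = 16$)
$A{\left(U,t \right)} = 55 + 11 t$ ($A{\left(U,t \right)} = \left(5 + t\right) 11 = 55 + 11 t$)
$P{\left(B \right)} = -5$
$d = 2$ ($d = \frac{1}{3} + \frac{\left(-5\right) \left(-2\right)}{6} = \frac{1}{3} + \frac{1}{6} \cdot 10 = \frac{1}{3} + \frac{5}{3} = 2$)
$\left(d + A{\left(-8,z \right)}\right) X = \left(2 + \left(55 + 11 \cdot 12\right)\right) 16 = \left(2 + \left(55 + 132\right)\right) 16 = \left(2 + 187\right) 16 = 189 \cdot 16 = 3024$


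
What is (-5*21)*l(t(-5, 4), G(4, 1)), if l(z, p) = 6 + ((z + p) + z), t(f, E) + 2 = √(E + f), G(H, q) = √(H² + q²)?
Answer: -210 - 210*I - 105*√17 ≈ -642.93 - 210.0*I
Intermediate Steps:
t(f, E) = -2 + √(E + f)
l(z, p) = 6 + p + 2*z (l(z, p) = 6 + ((p + z) + z) = 6 + (p + 2*z) = 6 + p + 2*z)
(-5*21)*l(t(-5, 4), G(4, 1)) = (-5*21)*(6 + √(4² + 1²) + 2*(-2 + √(4 - 5))) = -105*(6 + √(16 + 1) + 2*(-2 + √(-1))) = -105*(6 + √17 + 2*(-2 + I)) = -105*(6 + √17 + (-4 + 2*I)) = -105*(2 + √17 + 2*I) = -210 - 210*I - 105*√17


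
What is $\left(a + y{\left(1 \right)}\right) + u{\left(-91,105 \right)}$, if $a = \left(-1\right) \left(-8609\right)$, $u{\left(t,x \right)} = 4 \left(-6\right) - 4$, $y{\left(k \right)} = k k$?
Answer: $8582$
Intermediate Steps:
$y{\left(k \right)} = k^{2}$
$u{\left(t,x \right)} = -28$ ($u{\left(t,x \right)} = -24 - 4 = -28$)
$a = 8609$
$\left(a + y{\left(1 \right)}\right) + u{\left(-91,105 \right)} = \left(8609 + 1^{2}\right) - 28 = \left(8609 + 1\right) - 28 = 8610 - 28 = 8582$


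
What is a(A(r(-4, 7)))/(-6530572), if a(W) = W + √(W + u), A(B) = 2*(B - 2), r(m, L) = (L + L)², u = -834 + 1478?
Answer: -97/1632643 - √258/3265286 ≈ -6.4332e-5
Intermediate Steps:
u = 644
r(m, L) = 4*L² (r(m, L) = (2*L)² = 4*L²)
A(B) = -4 + 2*B (A(B) = 2*(-2 + B) = -4 + 2*B)
a(W) = W + √(644 + W) (a(W) = W + √(W + 644) = W + √(644 + W))
a(A(r(-4, 7)))/(-6530572) = ((-4 + 2*(4*7²)) + √(644 + (-4 + 2*(4*7²))))/(-6530572) = ((-4 + 2*(4*49)) + √(644 + (-4 + 2*(4*49))))*(-1/6530572) = ((-4 + 2*196) + √(644 + (-4 + 2*196)))*(-1/6530572) = ((-4 + 392) + √(644 + (-4 + 392)))*(-1/6530572) = (388 + √(644 + 388))*(-1/6530572) = (388 + √1032)*(-1/6530572) = (388 + 2*√258)*(-1/6530572) = -97/1632643 - √258/3265286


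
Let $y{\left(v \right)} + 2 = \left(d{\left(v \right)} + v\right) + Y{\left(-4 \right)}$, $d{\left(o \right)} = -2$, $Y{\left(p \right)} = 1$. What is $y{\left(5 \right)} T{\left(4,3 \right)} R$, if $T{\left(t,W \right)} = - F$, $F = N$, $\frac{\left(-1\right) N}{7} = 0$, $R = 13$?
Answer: $0$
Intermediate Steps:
$N = 0$ ($N = \left(-7\right) 0 = 0$)
$F = 0$
$y{\left(v \right)} = -3 + v$ ($y{\left(v \right)} = -2 + \left(\left(-2 + v\right) + 1\right) = -2 + \left(-1 + v\right) = -3 + v$)
$T{\left(t,W \right)} = 0$ ($T{\left(t,W \right)} = \left(-1\right) 0 = 0$)
$y{\left(5 \right)} T{\left(4,3 \right)} R = \left(-3 + 5\right) 0 \cdot 13 = 2 \cdot 0 \cdot 13 = 0 \cdot 13 = 0$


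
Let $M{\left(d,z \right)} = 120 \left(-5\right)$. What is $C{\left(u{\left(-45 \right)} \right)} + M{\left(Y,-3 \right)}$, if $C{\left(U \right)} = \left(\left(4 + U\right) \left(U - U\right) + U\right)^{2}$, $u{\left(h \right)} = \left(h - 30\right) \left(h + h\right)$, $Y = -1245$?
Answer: $45561900$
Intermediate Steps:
$M{\left(d,z \right)} = -600$
$u{\left(h \right)} = 2 h \left(-30 + h\right)$ ($u{\left(h \right)} = \left(-30 + h\right) 2 h = 2 h \left(-30 + h\right)$)
$C{\left(U \right)} = U^{2}$ ($C{\left(U \right)} = \left(\left(4 + U\right) 0 + U\right)^{2} = \left(0 + U\right)^{2} = U^{2}$)
$C{\left(u{\left(-45 \right)} \right)} + M{\left(Y,-3 \right)} = \left(2 \left(-45\right) \left(-30 - 45\right)\right)^{2} - 600 = \left(2 \left(-45\right) \left(-75\right)\right)^{2} - 600 = 6750^{2} - 600 = 45562500 - 600 = 45561900$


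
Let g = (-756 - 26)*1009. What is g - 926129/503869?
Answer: -397572714151/503869 ≈ -7.8904e+5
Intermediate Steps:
g = -789038 (g = -782*1009 = -789038)
g - 926129/503869 = -789038 - 926129/503869 = -397572714151/503869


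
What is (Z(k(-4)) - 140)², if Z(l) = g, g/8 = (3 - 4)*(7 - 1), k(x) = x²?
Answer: 35344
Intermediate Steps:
g = -48 (g = 8*((3 - 4)*(7 - 1)) = 8*(-1*6) = 8*(-6) = -48)
Z(l) = -48
(Z(k(-4)) - 140)² = (-48 - 140)² = (-188)² = 35344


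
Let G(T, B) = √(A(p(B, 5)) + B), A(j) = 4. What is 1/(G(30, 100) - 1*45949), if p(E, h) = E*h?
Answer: -45949/2111310497 - 2*√26/2111310497 ≈ -2.1768e-5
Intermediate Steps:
G(T, B) = √(4 + B)
1/(G(30, 100) - 1*45949) = 1/(√(4 + 100) - 1*45949) = 1/(√104 - 45949) = 1/(2*√26 - 45949) = 1/(-45949 + 2*√26)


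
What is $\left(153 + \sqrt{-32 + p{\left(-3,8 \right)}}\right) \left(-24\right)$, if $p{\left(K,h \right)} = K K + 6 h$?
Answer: $-3792$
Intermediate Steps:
$p{\left(K,h \right)} = K^{2} + 6 h$
$\left(153 + \sqrt{-32 + p{\left(-3,8 \right)}}\right) \left(-24\right) = \left(153 + \sqrt{-32 + \left(\left(-3\right)^{2} + 6 \cdot 8\right)}\right) \left(-24\right) = \left(153 + \sqrt{-32 + \left(9 + 48\right)}\right) \left(-24\right) = \left(153 + \sqrt{-32 + 57}\right) \left(-24\right) = \left(153 + \sqrt{25}\right) \left(-24\right) = \left(153 + 5\right) \left(-24\right) = 158 \left(-24\right) = -3792$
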